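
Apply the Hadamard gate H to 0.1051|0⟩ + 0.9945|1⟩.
0.7775|0⟩ - 0.6289|1⟩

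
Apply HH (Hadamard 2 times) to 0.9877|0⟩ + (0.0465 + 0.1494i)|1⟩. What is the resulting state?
0.9877|0⟩ + (0.0465 + 0.1494i)|1⟩

H² = I, so an even number of Hadamards cancels: H^2 = I and the state is unchanged.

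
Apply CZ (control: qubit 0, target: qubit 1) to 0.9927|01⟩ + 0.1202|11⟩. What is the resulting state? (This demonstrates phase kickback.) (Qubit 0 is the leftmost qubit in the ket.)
0.9927|01⟩ - 0.1202|11⟩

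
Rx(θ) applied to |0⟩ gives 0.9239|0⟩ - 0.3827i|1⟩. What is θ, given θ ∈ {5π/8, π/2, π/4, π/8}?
π/4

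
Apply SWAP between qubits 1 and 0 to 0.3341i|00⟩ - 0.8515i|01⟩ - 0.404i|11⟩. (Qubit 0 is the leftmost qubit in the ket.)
0.3341i|00⟩ - 0.8515i|10⟩ - 0.404i|11⟩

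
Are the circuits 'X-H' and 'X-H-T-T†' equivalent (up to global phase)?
Yes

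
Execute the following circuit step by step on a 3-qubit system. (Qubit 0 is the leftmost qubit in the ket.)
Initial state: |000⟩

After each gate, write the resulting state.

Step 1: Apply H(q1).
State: 1/√2|000⟩ + 1/√2|010⟩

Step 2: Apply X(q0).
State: 1/√2|100⟩ + 1/√2|110⟩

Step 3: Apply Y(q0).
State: -(1/√2)i|000⟩ - (1/√2)i|010⟩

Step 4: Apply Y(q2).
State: 1/√2|001⟩ + 1/√2|011⟩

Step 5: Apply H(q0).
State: 1/2|001⟩ + 1/2|011⟩ + 1/2|101⟩ + 1/2|111⟩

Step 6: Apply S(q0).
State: 1/2|001⟩ + 1/2|011⟩ + (1/2)i|101⟩ + (1/2)i|111⟩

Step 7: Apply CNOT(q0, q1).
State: 1/2|001⟩ + 1/2|011⟩ + (1/2)i|101⟩ + (1/2)i|111⟩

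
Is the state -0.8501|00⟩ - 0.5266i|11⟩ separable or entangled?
Entangled

Writing the state as a|00⟩ + b|01⟩ + c|10⟩ + d|11⟩, it is a product state iff ad − bc = 0.
Here (a, b, c, d) = (-0.8501, 0, 0, -0.5266i): ad − bc = (-0.8501)(-0.5266i) − (0)(0) = 0.4477i ≠ 0, so the state is entangled.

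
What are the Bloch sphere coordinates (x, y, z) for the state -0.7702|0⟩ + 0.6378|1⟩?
(-0.9825, 0, 0.1864)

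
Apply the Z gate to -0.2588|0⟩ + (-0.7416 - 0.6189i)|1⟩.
-0.2588|0⟩ + (0.7416 + 0.6189i)|1⟩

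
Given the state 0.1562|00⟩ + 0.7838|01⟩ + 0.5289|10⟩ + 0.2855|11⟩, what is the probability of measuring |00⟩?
0.0244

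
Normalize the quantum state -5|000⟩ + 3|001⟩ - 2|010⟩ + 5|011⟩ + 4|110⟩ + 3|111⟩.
-0.533|000⟩ + 0.3198|001⟩ - 0.2132|010⟩ + 0.533|011⟩ + 0.4264|110⟩ + 0.3198|111⟩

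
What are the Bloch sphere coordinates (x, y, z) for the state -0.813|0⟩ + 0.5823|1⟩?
(-0.9468, 0, 0.3219)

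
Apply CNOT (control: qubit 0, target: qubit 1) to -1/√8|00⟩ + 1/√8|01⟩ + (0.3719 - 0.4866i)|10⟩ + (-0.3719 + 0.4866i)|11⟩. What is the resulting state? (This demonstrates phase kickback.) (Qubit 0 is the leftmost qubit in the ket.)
-1/√8|00⟩ + 1/√8|01⟩ + (-0.3719 + 0.4866i)|10⟩ + (0.3719 - 0.4866i)|11⟩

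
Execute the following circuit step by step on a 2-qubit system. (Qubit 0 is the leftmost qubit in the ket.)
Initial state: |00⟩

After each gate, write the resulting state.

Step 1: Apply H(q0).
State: 1/√2|00⟩ + 1/√2|10⟩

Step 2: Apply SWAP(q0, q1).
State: 1/√2|00⟩ + 1/√2|01⟩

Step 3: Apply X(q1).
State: 1/√2|00⟩ + 1/√2|01⟩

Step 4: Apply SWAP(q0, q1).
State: 1/√2|00⟩ + 1/√2|10⟩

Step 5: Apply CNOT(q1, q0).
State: 1/√2|00⟩ + 1/√2|10⟩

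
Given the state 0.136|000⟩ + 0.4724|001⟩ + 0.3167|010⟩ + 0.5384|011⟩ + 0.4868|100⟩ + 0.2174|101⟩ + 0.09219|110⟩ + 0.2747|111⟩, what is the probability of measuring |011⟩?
0.2899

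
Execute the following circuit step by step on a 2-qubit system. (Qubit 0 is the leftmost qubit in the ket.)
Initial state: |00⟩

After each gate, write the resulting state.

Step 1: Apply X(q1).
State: |01⟩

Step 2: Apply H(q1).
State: 1/√2|00⟩ - 1/√2|01⟩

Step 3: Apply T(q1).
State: 1/√2|00⟩ + (-1/2 - (1/2)i)|01⟩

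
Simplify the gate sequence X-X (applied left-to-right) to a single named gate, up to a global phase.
I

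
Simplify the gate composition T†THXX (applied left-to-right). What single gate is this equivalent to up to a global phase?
H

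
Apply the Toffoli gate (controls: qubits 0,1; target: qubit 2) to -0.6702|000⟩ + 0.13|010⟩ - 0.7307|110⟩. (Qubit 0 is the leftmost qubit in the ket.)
-0.6702|000⟩ + 0.13|010⟩ - 0.7307|111⟩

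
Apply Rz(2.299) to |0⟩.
(0.4089 - 0.9126i)|0⟩

Rz(2.299) = [[e^(−iθ/2), 0], [0, e^(iθ/2)]] with e^(±iθ/2) = cos(θ/2) ± i·sin(θ/2); θ = 2.299, cos(θ/2) ≈ 0.408944, sin(θ/2) ≈ 0.91256.
With a = amp(|0⟩) = 1 and b = amp(|1⟩) = 0:
new amp(|0⟩) = (0.408944 - 0.91256i)·a = (0.4089 - 0.9126i)
new amp(|1⟩) = (0.408944 + 0.91256i)·b = 0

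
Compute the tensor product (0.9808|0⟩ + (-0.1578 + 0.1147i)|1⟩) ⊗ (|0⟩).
0.9808|00⟩ + (-0.1578 + 0.1147i)|10⟩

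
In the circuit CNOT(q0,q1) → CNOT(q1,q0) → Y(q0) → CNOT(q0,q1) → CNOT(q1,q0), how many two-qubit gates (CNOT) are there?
4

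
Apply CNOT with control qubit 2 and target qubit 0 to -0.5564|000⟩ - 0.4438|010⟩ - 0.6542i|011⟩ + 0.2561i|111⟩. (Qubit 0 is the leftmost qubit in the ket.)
-0.5564|000⟩ - 0.4438|010⟩ + 0.2561i|011⟩ - 0.6542i|111⟩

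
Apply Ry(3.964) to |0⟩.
-0.3997|0⟩ + 0.9166|1⟩

Ry(3.964) = [[cos(θ/2), −sin(θ/2)], [sin(θ/2), cos(θ/2)]]; θ = 3.964, cos(θ/2) ≈ -0.399713, sin(θ/2) ≈ 0.91664.
With a = amp(|0⟩) = 1 and b = amp(|1⟩) = 0:
new amp(|0⟩) = (-0.399713)·a + (-0.91664)·b = -0.3997
new amp(|1⟩) = (0.91664)·a + (-0.399713)·b = 0.9166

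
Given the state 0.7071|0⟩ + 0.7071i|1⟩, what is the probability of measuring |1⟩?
0.5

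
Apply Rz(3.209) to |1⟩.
(-0.0337 + 0.9994i)|1⟩

Rz(3.209) = [[e^(−iθ/2), 0], [0, e^(iθ/2)]] with e^(±iθ/2) = cos(θ/2) ± i·sin(θ/2); θ = 3.209, cos(θ/2) ≈ -0.0336973, sin(θ/2) ≈ 0.999432.
With a = amp(|0⟩) = 0 and b = amp(|1⟩) = 1:
new amp(|0⟩) = (-0.0336973 - 0.999432i)·a = 0
new amp(|1⟩) = (-0.0336973 + 0.999432i)·b = (-0.0337 + 0.9994i)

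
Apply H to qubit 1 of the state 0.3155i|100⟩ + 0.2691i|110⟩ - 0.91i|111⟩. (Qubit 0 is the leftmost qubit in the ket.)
0.4134i|100⟩ - 0.6435i|101⟩ + 0.03281i|110⟩ + 0.6435i|111⟩

H on qubit 1 mixes each pair of kets that differ only in qubit 1: amplitudes (a, b) of (|…0…⟩, |…1…⟩) become ((a + b)/√2, (a − b)/√2). Kets absent from the input have amplitude 0.
(|100⟩, |110⟩): (a, b) = (0.3155i, 0.2691i) → (0.4134i, 0.03281i)
(|101⟩, |111⟩): (a, b) = (0, -0.91i) → (-0.6435i, 0.6435i)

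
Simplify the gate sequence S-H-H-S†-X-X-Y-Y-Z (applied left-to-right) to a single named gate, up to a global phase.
Z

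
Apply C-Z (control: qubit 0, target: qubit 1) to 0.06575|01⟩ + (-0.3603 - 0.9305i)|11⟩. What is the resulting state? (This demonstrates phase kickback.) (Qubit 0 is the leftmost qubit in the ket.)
0.06575|01⟩ + (0.3603 + 0.9305i)|11⟩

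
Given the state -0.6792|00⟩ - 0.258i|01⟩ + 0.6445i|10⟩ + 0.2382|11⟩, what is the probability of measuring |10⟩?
0.4154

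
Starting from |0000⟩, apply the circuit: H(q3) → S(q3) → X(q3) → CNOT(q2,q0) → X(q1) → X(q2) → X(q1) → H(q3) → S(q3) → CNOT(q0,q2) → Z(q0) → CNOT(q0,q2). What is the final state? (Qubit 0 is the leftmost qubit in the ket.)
(1/2 + (1/2)i)|0010⟩ + (-1/2 - (1/2)i)|0011⟩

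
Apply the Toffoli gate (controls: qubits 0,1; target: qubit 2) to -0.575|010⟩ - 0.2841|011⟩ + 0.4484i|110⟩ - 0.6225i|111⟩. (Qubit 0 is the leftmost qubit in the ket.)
-0.575|010⟩ - 0.2841|011⟩ - 0.6225i|110⟩ + 0.4484i|111⟩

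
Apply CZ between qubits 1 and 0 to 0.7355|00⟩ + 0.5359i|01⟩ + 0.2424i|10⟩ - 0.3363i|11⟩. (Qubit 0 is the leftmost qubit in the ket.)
0.7355|00⟩ + 0.5359i|01⟩ + 0.2424i|10⟩ + 0.3363i|11⟩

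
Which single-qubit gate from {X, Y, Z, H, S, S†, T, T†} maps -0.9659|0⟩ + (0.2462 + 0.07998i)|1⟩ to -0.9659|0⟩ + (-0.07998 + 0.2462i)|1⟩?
S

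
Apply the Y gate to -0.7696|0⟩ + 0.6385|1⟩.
-0.6385i|0⟩ - 0.7696i|1⟩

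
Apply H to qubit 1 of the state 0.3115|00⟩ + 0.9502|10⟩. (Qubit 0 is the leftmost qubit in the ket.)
0.2203|00⟩ + 0.2203|01⟩ + 0.6719|10⟩ + 0.6719|11⟩

H on qubit 1 mixes each pair of kets that differ only in qubit 1: amplitudes (a, b) of (|…0…⟩, |…1…⟩) become ((a + b)/√2, (a − b)/√2). Kets absent from the input have amplitude 0.
(|00⟩, |01⟩): (a, b) = (0.3115, 0) → (0.2203, 0.2203)
(|10⟩, |11⟩): (a, b) = (0.9502, 0) → (0.6719, 0.6719)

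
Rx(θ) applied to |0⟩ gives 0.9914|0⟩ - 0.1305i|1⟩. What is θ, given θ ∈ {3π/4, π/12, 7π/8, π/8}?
π/12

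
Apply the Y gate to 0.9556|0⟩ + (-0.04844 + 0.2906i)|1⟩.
(0.2906 + 0.04844i)|0⟩ + 0.9556i|1⟩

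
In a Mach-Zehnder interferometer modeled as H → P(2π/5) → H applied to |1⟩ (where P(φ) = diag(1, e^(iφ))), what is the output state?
(0.3455 - 0.4755i)|0⟩ + (0.6545 + 0.4755i)|1⟩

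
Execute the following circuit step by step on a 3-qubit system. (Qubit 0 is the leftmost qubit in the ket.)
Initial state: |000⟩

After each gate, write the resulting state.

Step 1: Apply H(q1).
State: 1/√2|000⟩ + 1/√2|010⟩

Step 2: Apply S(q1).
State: 1/√2|000⟩ + (1/√2)i|010⟩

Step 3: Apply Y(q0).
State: (1/√2)i|100⟩ - 1/√2|110⟩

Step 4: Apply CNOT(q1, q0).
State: -1/√2|010⟩ + (1/√2)i|100⟩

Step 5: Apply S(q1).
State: -(1/√2)i|010⟩ + (1/√2)i|100⟩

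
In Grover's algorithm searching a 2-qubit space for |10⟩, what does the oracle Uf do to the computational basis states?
Uf|x⟩ = -|x⟩ if x = 10, else |x⟩ (phase flip on target)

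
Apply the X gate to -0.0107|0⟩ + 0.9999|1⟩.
0.9999|0⟩ - 0.0107|1⟩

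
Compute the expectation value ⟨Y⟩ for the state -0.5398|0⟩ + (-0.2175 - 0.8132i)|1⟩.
0.8779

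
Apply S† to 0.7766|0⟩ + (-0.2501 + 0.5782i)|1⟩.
0.7766|0⟩ + (0.5782 + 0.2501i)|1⟩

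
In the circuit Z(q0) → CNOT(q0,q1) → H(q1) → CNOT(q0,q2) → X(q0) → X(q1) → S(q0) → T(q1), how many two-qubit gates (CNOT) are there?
2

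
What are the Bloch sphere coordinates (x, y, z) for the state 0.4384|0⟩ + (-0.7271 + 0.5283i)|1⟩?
(-0.6375, 0.4632, -0.6156)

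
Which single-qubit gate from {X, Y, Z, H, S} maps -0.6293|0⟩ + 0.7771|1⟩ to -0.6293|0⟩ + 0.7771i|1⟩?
S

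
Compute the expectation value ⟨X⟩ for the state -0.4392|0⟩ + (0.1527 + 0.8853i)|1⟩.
-0.1341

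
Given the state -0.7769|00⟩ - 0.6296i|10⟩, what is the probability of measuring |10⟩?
0.3964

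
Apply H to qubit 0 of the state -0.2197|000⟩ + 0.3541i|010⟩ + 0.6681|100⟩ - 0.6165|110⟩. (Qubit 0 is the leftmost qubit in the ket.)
0.3171|000⟩ + (-0.4359 + 0.2504i)|010⟩ - 0.6278|100⟩ + (0.4359 + 0.2504i)|110⟩

H on qubit 0 mixes each pair of kets that differ only in qubit 0: amplitudes (a, b) of (|…0…⟩, |…1…⟩) become ((a + b)/√2, (a − b)/√2). Kets absent from the input have amplitude 0.
(|000⟩, |100⟩): (a, b) = (-0.2197, 0.6681) → (0.3171, -0.6278)
(|010⟩, |110⟩): (a, b) = (0.3541i, -0.6165) → ((-0.4359 + 0.2504i), (0.4359 + 0.2504i))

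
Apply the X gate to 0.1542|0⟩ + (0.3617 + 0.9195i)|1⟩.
(0.3617 + 0.9195i)|0⟩ + 0.1542|1⟩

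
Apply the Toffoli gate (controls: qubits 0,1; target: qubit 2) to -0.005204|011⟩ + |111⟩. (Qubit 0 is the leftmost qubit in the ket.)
-0.005204|011⟩ + |110⟩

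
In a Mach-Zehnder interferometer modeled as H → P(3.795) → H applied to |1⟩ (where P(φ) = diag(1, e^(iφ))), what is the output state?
(0.897 + 0.3039i)|0⟩ + (0.103 - 0.3039i)|1⟩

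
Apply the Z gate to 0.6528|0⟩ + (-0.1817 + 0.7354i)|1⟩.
0.6528|0⟩ + (0.1817 - 0.7354i)|1⟩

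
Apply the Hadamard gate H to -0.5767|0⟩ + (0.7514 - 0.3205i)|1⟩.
(0.1235 - 0.2266i)|0⟩ + (-0.9391 + 0.2266i)|1⟩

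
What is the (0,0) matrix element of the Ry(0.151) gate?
0.9972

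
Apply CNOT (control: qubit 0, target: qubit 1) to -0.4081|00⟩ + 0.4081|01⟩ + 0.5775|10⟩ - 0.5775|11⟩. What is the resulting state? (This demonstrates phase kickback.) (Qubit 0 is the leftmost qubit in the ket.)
-0.4081|00⟩ + 0.4081|01⟩ - 0.5775|10⟩ + 0.5775|11⟩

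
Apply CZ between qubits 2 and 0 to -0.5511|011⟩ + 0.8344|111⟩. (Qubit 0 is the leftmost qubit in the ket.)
-0.5511|011⟩ - 0.8344|111⟩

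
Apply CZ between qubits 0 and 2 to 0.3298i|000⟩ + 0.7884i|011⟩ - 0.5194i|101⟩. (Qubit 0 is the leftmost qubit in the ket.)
0.3298i|000⟩ + 0.7884i|011⟩ + 0.5194i|101⟩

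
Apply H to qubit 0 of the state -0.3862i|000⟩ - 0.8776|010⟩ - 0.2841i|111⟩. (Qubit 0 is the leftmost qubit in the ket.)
-0.2731i|000⟩ - 0.6206|010⟩ - 0.2009i|011⟩ - 0.2731i|100⟩ - 0.6206|110⟩ + 0.2009i|111⟩

H on qubit 0 mixes each pair of kets that differ only in qubit 0: amplitudes (a, b) of (|…0…⟩, |…1…⟩) become ((a + b)/√2, (a − b)/√2). Kets absent from the input have amplitude 0.
(|000⟩, |100⟩): (a, b) = (-0.3862i, 0) → (-0.2731i, -0.2731i)
(|010⟩, |110⟩): (a, b) = (-0.8776, 0) → (-0.6206, -0.6206)
(|011⟩, |111⟩): (a, b) = (0, -0.2841i) → (-0.2009i, 0.2009i)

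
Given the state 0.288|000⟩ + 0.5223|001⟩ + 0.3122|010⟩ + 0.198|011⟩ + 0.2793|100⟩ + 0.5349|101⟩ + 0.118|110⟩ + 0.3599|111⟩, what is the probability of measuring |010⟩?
0.09747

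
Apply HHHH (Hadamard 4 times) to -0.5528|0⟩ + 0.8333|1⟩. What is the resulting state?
-0.5528|0⟩ + 0.8333|1⟩

H² = I, so an even number of Hadamards cancels: H^4 = I and the state is unchanged.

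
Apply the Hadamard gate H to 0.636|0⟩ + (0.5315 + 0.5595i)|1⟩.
(0.8255 + 0.3956i)|0⟩ + (0.07389 - 0.3956i)|1⟩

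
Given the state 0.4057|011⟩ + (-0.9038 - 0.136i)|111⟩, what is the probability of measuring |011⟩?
0.1646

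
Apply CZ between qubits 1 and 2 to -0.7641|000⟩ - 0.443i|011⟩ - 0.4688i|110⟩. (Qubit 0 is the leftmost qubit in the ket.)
-0.7641|000⟩ + 0.443i|011⟩ - 0.4688i|110⟩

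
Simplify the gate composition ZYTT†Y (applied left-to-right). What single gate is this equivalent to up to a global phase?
Z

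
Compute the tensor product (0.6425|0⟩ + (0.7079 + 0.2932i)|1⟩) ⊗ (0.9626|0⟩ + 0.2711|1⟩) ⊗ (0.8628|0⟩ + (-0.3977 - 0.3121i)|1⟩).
0.5336|000⟩ + (-0.246 - 0.193i)|001⟩ + 0.1503|010⟩ + (-0.06927 - 0.05436i)|011⟩ + (0.5879 + 0.2435i)|100⟩ + (-0.1829 - 0.3249i)|101⟩ + (0.1656 + 0.06858i)|110⟩ + (-0.05152 - 0.09151i)|111⟩

amp(|b₁b₂…⟩) = product of the factor amplitudes for bits b₁, b₂, …; only kets whose every factor amplitude is nonzero survive.
|000⟩: (0.6425)(0.9626)(0.8628) = 0.5336
|001⟩: (0.6425)(0.9626)(-0.3977 - 0.3121i) = (-0.246 - 0.193i)
|010⟩: (0.6425)(0.2711)(0.8628) = 0.1503
|011⟩: (0.6425)(0.2711)(-0.3977 - 0.3121i) = (-0.06927 - 0.05436i)
|100⟩: (0.7079 + 0.2932i)(0.9626)(0.8628) = (0.5879 + 0.2435i)
|101⟩: (0.7079 + 0.2932i)(0.9626)(-0.3977 - 0.3121i) = (-0.1829 - 0.3249i)
|110⟩: (0.7079 + 0.2932i)(0.2711)(0.8628) = (0.1656 + 0.06858i)
|111⟩: (0.7079 + 0.2932i)(0.2711)(-0.3977 - 0.3121i) = (-0.05152 - 0.09151i)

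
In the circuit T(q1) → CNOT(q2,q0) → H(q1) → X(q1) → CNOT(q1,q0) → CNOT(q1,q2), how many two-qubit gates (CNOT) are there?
3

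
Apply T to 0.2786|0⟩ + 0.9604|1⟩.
0.2786|0⟩ + (0.6791 + 0.6791i)|1⟩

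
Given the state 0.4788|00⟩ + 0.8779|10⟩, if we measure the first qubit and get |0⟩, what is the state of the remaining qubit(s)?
|0⟩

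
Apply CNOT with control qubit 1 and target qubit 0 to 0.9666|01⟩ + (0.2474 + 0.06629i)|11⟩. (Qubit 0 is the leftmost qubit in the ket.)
(0.2474 + 0.06629i)|01⟩ + 0.9666|11⟩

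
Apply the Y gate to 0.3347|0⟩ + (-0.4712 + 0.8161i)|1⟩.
(0.8161 + 0.4712i)|0⟩ + 0.3347i|1⟩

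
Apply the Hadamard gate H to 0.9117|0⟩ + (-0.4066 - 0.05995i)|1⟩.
(0.3572 - 0.04239i)|0⟩ + (0.9322 + 0.04239i)|1⟩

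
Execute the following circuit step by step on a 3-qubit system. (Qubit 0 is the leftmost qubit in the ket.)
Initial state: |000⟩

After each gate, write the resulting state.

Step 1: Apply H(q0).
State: 1/√2|000⟩ + 1/√2|100⟩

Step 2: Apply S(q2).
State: 1/√2|000⟩ + 1/√2|100⟩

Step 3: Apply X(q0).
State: 1/√2|000⟩ + 1/√2|100⟩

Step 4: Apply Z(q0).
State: 1/√2|000⟩ - 1/√2|100⟩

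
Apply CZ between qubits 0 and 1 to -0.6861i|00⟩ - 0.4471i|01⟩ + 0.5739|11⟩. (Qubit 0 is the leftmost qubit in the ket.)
-0.6861i|00⟩ - 0.4471i|01⟩ - 0.5739|11⟩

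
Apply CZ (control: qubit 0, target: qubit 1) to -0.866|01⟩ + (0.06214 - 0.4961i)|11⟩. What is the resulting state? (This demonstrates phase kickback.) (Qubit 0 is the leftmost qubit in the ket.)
-0.866|01⟩ + (-0.06214 + 0.4961i)|11⟩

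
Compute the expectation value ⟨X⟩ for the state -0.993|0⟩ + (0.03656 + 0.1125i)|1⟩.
-0.07261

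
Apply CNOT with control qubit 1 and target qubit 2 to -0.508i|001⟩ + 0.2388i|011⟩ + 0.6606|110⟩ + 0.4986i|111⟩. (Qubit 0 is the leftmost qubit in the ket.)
-0.508i|001⟩ + 0.2388i|010⟩ + 0.4986i|110⟩ + 0.6606|111⟩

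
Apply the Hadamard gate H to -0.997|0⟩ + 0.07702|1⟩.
-0.6505|0⟩ - 0.7594|1⟩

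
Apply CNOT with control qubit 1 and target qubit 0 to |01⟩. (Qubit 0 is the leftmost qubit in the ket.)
|11⟩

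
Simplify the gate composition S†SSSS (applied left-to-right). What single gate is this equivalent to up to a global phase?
S†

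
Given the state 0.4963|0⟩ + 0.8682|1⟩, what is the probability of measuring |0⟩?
0.2463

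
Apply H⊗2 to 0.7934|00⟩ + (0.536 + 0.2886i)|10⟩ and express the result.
(0.6647 + 0.1443i)|00⟩ + (0.6647 + 0.1443i)|01⟩ + (0.1287 - 0.1443i)|10⟩ + (0.1287 - 0.1443i)|11⟩

H⊗2 gives amp(|y⟩) = (1/2) Σ_x (−1)^(x·y) amp(|x⟩), where x·y is the number of positions in which both x and y have a 1.
|00⟩: (0.7934 + (0.536 + 0.2886i))/2 = (0.6647 + 0.1443i)
|01⟩: (0.7934 + (0.536 + 0.2886i))/2 = (0.6647 + 0.1443i)
|10⟩: (0.7934 - (0.536 + 0.2886i))/2 = (0.1287 - 0.1443i)
|11⟩: (0.7934 - (0.536 + 0.2886i))/2 = (0.1287 - 0.1443i)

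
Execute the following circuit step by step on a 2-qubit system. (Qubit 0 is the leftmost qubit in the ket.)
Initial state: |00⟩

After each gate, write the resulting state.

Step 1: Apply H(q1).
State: 1/√2|00⟩ + 1/√2|01⟩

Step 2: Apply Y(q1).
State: -(1/√2)i|00⟩ + (1/√2)i|01⟩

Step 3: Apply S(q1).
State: -(1/√2)i|00⟩ - 1/√2|01⟩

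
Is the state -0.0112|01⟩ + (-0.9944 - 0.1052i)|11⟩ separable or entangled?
Separable

Writing the state as a|00⟩ + b|01⟩ + c|10⟩ + d|11⟩, it is a product state iff ad − bc = 0.
Here (a, b, c, d) = (0, -0.0112, 0, (-0.9944 - 0.1052i)): ad − bc = (0)(-0.9944 - 0.1052i) − (-0.0112)(0) = 0, so the state is separable.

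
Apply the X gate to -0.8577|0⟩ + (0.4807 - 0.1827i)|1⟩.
(0.4807 - 0.1827i)|0⟩ - 0.8577|1⟩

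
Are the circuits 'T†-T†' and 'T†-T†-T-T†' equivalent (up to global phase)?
Yes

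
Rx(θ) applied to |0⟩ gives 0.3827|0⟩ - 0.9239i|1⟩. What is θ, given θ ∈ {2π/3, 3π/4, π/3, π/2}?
3π/4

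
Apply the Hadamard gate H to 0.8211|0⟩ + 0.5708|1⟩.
0.9842|0⟩ + 0.177|1⟩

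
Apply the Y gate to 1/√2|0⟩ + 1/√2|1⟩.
-(1/√2)i|0⟩ + (1/√2)i|1⟩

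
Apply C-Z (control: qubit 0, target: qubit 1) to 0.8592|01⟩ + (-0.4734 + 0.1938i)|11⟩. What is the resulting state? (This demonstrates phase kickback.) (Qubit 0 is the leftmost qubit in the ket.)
0.8592|01⟩ + (0.4734 - 0.1938i)|11⟩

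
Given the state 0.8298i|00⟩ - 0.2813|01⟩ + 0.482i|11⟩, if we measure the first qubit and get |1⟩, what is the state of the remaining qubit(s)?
i|1⟩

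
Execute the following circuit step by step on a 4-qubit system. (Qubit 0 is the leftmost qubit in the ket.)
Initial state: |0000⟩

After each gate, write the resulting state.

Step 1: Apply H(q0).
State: 1/√2|0000⟩ + 1/√2|1000⟩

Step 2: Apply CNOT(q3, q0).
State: 1/√2|0000⟩ + 1/√2|1000⟩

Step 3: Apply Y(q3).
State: (1/√2)i|0001⟩ + (1/√2)i|1001⟩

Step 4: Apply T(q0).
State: (1/√2)i|0001⟩ + (-1/2 + (1/2)i)|1001⟩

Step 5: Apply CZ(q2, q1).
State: (1/√2)i|0001⟩ + (-1/2 + (1/2)i)|1001⟩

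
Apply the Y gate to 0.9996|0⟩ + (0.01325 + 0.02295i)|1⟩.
(0.02295 - 0.01325i)|0⟩ + 0.9996i|1⟩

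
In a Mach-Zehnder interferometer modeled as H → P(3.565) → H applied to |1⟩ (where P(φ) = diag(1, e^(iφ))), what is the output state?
(0.9558 + 0.2054i)|0⟩ + (0.04415 - 0.2054i)|1⟩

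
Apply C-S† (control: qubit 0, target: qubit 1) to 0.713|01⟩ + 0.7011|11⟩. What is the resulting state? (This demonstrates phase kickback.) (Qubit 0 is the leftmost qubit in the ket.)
0.713|01⟩ - 0.7011i|11⟩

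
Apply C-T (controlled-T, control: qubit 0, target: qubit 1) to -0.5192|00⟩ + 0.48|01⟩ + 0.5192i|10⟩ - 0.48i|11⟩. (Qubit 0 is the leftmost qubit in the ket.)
-0.5192|00⟩ + 0.48|01⟩ + 0.5192i|10⟩ + (0.3394 - 0.3394i)|11⟩

C-T leaves the control-|0⟩ kets |00⟩, |01⟩ unchanged and applies T to qubit 1 on the control-|1⟩ pair (|10⟩, |11⟩).
T = [[1, 0], [0, (1/√2 + (1/√2)i)]].
With a = amp(|10⟩) = 0.5192i and b = amp(|11⟩) = -0.48i:
new amp(|10⟩) = (1)·a = 0.5192i
new amp(|11⟩) = (1/√2 + (1/√2)i)·b = (0.3394 - 0.3394i)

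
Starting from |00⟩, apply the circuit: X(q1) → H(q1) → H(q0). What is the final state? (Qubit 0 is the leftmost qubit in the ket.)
1/2|00⟩ - 1/2|01⟩ + 1/2|10⟩ - 1/2|11⟩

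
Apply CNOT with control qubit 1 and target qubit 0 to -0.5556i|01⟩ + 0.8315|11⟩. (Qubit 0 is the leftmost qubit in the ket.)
0.8315|01⟩ - 0.5556i|11⟩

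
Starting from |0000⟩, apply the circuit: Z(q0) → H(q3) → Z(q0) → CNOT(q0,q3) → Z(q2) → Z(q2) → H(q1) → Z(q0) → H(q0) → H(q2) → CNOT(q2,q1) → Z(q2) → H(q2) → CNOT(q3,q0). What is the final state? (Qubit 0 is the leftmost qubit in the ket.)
1/√8|0010⟩ + 1/√8|0011⟩ + 1/√8|0110⟩ + 1/√8|0111⟩ + 1/√8|1010⟩ + 1/√8|1011⟩ + 1/√8|1110⟩ + 1/√8|1111⟩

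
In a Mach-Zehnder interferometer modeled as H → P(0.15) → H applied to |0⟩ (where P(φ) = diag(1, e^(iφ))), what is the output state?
(0.9944 + 0.07472i)|0⟩ + (0.005614 - 0.07472i)|1⟩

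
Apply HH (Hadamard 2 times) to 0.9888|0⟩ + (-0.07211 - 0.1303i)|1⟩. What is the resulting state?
0.9888|0⟩ + (-0.07211 - 0.1303i)|1⟩

H² = I, so an even number of Hadamards cancels: H^2 = I and the state is unchanged.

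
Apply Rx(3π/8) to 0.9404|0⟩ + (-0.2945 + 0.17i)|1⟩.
(0.8764 + 0.1636i)|0⟩ + (-0.2449 - 0.3811i)|1⟩

Rx(3π/8) = [[cos(θ/2), −i·sin(θ/2)], [−i·sin(θ/2), cos(θ/2)]]; θ = 3π/8, cos(θ/2) ≈ 0.83147, sin(θ/2) ≈ 0.55557.
With a = amp(|0⟩) = 0.9404 and b = amp(|1⟩) = (-0.2945 + 0.17i):
new amp(|0⟩) = (0.83147)·a + (-0.55557i)·b = (0.8764 + 0.1636i)
new amp(|1⟩) = (-0.55557i)·a + (0.83147)·b = (-0.2449 - 0.3811i)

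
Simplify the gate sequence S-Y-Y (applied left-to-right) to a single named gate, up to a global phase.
S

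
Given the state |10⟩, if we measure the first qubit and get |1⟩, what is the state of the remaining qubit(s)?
|0⟩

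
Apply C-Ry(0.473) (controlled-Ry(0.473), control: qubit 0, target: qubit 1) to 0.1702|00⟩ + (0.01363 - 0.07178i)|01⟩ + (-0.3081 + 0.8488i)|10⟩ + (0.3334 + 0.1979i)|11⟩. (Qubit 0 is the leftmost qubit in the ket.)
0.1702|00⟩ + (0.01363 - 0.07178i)|01⟩ + (-0.3776 + 0.7788i)|10⟩ + (0.2519 + 0.3913i)|11⟩

C-Ry(0.473) leaves the control-|0⟩ kets |00⟩, |01⟩ unchanged and applies Ry(0.473) to qubit 1 on the control-|1⟩ pair (|10⟩, |11⟩).
Ry(0.473) = [[cos(θ/2), −sin(θ/2)], [sin(θ/2), cos(θ/2)]]; θ = 0.473, cos(θ/2) ≈ 0.972164, sin(θ/2) ≈ 0.234301.
With a = amp(|10⟩) = (-0.3081 + 0.8488i) and b = amp(|11⟩) = (0.3334 + 0.1979i):
new amp(|10⟩) = (0.972164)·a + (-0.234301)·b = (-0.3776 + 0.7788i)
new amp(|11⟩) = (0.234301)·a + (0.972164)·b = (0.2519 + 0.3913i)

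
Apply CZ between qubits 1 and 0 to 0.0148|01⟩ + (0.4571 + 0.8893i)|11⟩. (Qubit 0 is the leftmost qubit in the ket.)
0.0148|01⟩ + (-0.4571 - 0.8893i)|11⟩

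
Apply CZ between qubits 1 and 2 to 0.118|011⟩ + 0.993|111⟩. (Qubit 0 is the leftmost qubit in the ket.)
-0.118|011⟩ - 0.993|111⟩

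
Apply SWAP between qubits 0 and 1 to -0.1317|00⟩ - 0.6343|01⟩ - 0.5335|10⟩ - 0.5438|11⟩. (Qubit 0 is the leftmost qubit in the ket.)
-0.1317|00⟩ - 0.5335|01⟩ - 0.6343|10⟩ - 0.5438|11⟩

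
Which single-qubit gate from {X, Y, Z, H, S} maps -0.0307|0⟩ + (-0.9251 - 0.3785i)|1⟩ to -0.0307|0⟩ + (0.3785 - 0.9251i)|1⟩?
S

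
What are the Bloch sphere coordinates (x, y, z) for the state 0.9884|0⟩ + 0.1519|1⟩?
(0.3003, 0, 0.9539)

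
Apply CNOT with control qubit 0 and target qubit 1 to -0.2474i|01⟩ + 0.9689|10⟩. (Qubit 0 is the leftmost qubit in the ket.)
-0.2474i|01⟩ + 0.9689|11⟩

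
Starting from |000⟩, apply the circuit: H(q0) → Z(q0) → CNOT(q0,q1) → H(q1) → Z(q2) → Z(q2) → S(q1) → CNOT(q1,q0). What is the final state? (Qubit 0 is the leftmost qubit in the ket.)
1/2|000⟩ + (1/2)i|010⟩ - 1/2|100⟩ + (1/2)i|110⟩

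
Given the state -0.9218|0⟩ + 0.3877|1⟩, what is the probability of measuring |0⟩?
0.8497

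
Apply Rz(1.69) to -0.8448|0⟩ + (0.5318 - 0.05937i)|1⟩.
(-0.5607 + 0.6319i)|0⟩ + (0.3974 + 0.3584i)|1⟩

Rz(1.69) = [[e^(−iθ/2), 0], [0, e^(iθ/2)]] with e^(±iθ/2) = cos(θ/2) ± i·sin(θ/2); θ = 1.69, cos(θ/2) ≈ 0.663731, sin(θ/2) ≈ 0.747971.
With a = amp(|0⟩) = -0.8448 and b = amp(|1⟩) = (0.5318 - 0.05937i):
new amp(|0⟩) = (0.663731 - 0.747971i)·a = (-0.5607 + 0.6319i)
new amp(|1⟩) = (0.663731 + 0.747971i)·b = (0.3974 + 0.3584i)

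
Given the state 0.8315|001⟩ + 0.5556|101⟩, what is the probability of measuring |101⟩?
0.3087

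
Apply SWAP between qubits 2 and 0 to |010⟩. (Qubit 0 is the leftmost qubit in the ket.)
|010⟩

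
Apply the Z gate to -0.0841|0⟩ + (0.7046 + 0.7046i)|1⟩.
-0.0841|0⟩ + (-0.7046 - 0.7046i)|1⟩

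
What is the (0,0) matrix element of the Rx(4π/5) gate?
0.309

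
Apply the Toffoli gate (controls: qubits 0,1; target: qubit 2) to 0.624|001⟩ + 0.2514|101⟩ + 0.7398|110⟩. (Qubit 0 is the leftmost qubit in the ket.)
0.624|001⟩ + 0.2514|101⟩ + 0.7398|111⟩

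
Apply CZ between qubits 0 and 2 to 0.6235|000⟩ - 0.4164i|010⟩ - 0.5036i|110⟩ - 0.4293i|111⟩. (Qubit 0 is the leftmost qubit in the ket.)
0.6235|000⟩ - 0.4164i|010⟩ - 0.5036i|110⟩ + 0.4293i|111⟩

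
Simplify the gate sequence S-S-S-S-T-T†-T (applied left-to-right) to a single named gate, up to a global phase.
T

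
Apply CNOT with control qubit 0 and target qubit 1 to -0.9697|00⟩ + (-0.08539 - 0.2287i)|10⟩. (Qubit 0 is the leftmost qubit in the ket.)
-0.9697|00⟩ + (-0.08539 - 0.2287i)|11⟩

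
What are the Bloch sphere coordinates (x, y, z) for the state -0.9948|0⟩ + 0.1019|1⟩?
(-0.2027, 0, 0.9792)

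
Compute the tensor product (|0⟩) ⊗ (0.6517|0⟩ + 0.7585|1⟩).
0.6517|00⟩ + 0.7585|01⟩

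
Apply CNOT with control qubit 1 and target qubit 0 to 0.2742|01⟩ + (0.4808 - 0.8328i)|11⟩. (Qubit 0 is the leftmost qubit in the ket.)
(0.4808 - 0.8328i)|01⟩ + 0.2742|11⟩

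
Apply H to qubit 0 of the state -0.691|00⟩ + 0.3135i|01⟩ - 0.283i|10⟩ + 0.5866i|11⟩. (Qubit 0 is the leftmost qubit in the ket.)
(-0.4886 - 0.2001i)|00⟩ + 0.6365i|01⟩ + (-0.4886 + 0.2001i)|10⟩ - 0.1931i|11⟩

H on qubit 0 mixes each pair of kets that differ only in qubit 0: amplitudes (a, b) of (|…0…⟩, |…1…⟩) become ((a + b)/√2, (a − b)/√2). Kets absent from the input have amplitude 0.
(|00⟩, |10⟩): (a, b) = (-0.691, -0.283i) → ((-0.4886 - 0.2001i), (-0.4886 + 0.2001i))
(|01⟩, |11⟩): (a, b) = (0.3135i, 0.5866i) → (0.6365i, -0.1931i)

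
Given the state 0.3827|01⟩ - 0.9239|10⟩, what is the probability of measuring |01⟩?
0.1465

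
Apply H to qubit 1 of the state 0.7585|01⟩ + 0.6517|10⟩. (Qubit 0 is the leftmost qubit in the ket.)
0.5363|00⟩ - 0.5363|01⟩ + 0.4608|10⟩ + 0.4608|11⟩

H on qubit 1 mixes each pair of kets that differ only in qubit 1: amplitudes (a, b) of (|…0…⟩, |…1…⟩) become ((a + b)/√2, (a − b)/√2). Kets absent from the input have amplitude 0.
(|00⟩, |01⟩): (a, b) = (0, 0.7585) → (0.5363, -0.5363)
(|10⟩, |11⟩): (a, b) = (0.6517, 0) → (0.4608, 0.4608)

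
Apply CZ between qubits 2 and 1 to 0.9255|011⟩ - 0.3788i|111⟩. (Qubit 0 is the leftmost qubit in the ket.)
-0.9255|011⟩ + 0.3788i|111⟩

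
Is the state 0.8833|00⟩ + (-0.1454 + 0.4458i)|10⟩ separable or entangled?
Separable

Writing the state as a|00⟩ + b|01⟩ + c|10⟩ + d|11⟩, it is a product state iff ad − bc = 0.
Here (a, b, c, d) = (0.8833, 0, (-0.1454 + 0.4458i), 0): ad − bc = (0.8833)(0) − (0)(-0.1454 + 0.4458i) = 0, so the state is separable.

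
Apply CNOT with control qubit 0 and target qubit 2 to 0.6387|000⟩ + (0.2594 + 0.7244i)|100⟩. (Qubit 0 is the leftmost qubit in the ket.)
0.6387|000⟩ + (0.2594 + 0.7244i)|101⟩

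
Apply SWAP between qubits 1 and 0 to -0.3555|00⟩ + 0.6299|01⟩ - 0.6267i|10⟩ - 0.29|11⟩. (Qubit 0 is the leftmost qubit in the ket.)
-0.3555|00⟩ - 0.6267i|01⟩ + 0.6299|10⟩ - 0.29|11⟩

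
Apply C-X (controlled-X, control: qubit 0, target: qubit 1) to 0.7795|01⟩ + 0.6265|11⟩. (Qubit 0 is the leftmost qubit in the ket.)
0.7795|01⟩ + 0.6265|10⟩

C-X leaves the control-|0⟩ kets |00⟩, |01⟩ unchanged and applies X to qubit 1 on the control-|1⟩ pair (|10⟩, |11⟩).
X = [[0, 1], [1, 0]].
With a = amp(|10⟩) = 0 and b = amp(|11⟩) = 0.6265:
new amp(|10⟩) = (1)·b = 0.6265
new amp(|11⟩) = (1)·a = 0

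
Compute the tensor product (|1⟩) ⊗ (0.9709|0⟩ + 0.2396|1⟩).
0.9709|10⟩ + 0.2396|11⟩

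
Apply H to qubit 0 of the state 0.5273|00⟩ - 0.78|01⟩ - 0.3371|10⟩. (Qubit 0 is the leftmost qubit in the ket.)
0.1345|00⟩ - 0.5515|01⟩ + 0.6112|10⟩ - 0.5515|11⟩

H on qubit 0 mixes each pair of kets that differ only in qubit 0: amplitudes (a, b) of (|…0…⟩, |…1…⟩) become ((a + b)/√2, (a − b)/√2). Kets absent from the input have amplitude 0.
(|00⟩, |10⟩): (a, b) = (0.5273, -0.3371) → (0.1345, 0.6112)
(|01⟩, |11⟩): (a, b) = (-0.78, 0) → (-0.5515, -0.5515)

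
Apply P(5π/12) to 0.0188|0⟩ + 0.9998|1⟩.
0.0188|0⟩ + (0.2588 + 0.9657i)|1⟩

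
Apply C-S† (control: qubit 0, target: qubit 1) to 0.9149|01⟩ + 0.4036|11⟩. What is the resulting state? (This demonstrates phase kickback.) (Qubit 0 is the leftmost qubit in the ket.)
0.9149|01⟩ - 0.4036i|11⟩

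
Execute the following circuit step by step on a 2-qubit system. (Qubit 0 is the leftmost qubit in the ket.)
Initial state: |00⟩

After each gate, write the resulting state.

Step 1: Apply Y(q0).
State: i|10⟩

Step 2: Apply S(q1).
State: i|10⟩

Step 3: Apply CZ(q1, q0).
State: i|10⟩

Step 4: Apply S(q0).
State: -|10⟩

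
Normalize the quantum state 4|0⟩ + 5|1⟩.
0.6247|0⟩ + 0.7809|1⟩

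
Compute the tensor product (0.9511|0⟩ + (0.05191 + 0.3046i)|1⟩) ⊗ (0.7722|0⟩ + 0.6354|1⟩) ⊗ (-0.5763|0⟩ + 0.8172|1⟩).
-0.4233|000⟩ + 0.6002|001⟩ - 0.3483|010⟩ + 0.4939|011⟩ + (-0.0231 - 0.1356i)|100⟩ + (0.03276 + 0.1922i)|101⟩ + (-0.01901 - 0.1115i)|110⟩ + (0.02695 + 0.1582i)|111⟩

amp(|b₁b₂…⟩) = product of the factor amplitudes for bits b₁, b₂, …; only kets whose every factor amplitude is nonzero survive.
|000⟩: (0.9511)(0.7722)(-0.5763) = -0.4233
|001⟩: (0.9511)(0.7722)(0.8172) = 0.6002
|010⟩: (0.9511)(0.6354)(-0.5763) = -0.3483
|011⟩: (0.9511)(0.6354)(0.8172) = 0.4939
|100⟩: (0.05191 + 0.3046i)(0.7722)(-0.5763) = (-0.0231 - 0.1356i)
|101⟩: (0.05191 + 0.3046i)(0.7722)(0.8172) = (0.03276 + 0.1922i)
|110⟩: (0.05191 + 0.3046i)(0.6354)(-0.5763) = (-0.01901 - 0.1115i)
|111⟩: (0.05191 + 0.3046i)(0.6354)(0.8172) = (0.02695 + 0.1582i)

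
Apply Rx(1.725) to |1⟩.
-0.7595i|0⟩ + 0.6505|1⟩

Rx(1.725) = [[cos(θ/2), −i·sin(θ/2)], [−i·sin(θ/2), cos(θ/2)]]; θ = 1.725, cos(θ/2) ≈ 0.650541, sin(θ/2) ≈ 0.759471.
With a = amp(|0⟩) = 0 and b = amp(|1⟩) = 1:
new amp(|0⟩) = (0.650541)·a + (-0.759471i)·b = -0.7595i
new amp(|1⟩) = (-0.759471i)·a + (0.650541)·b = 0.6505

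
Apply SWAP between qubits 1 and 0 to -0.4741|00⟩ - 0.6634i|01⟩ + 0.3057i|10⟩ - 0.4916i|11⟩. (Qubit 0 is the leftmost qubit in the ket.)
-0.4741|00⟩ + 0.3057i|01⟩ - 0.6634i|10⟩ - 0.4916i|11⟩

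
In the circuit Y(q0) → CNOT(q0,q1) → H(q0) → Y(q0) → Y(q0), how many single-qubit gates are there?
4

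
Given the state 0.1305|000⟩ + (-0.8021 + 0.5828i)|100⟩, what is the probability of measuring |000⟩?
0.01703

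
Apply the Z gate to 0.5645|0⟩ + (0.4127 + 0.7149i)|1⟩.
0.5645|0⟩ + (-0.4127 - 0.7149i)|1⟩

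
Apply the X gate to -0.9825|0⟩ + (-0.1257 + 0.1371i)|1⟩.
(-0.1257 + 0.1371i)|0⟩ - 0.9825|1⟩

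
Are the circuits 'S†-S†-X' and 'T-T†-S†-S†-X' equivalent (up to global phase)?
Yes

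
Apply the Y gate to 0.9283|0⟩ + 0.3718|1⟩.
-0.3718i|0⟩ + 0.9283i|1⟩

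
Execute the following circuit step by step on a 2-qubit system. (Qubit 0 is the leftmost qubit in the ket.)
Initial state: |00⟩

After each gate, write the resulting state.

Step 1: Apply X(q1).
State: |01⟩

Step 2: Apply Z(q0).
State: |01⟩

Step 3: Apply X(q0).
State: |11⟩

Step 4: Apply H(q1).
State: 1/√2|10⟩ - 1/√2|11⟩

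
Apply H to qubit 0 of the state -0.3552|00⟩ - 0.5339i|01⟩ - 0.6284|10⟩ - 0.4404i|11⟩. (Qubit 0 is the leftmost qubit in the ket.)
-0.6955|00⟩ - 0.6889i|01⟩ + 0.1932|10⟩ - 0.06611i|11⟩

H on qubit 0 mixes each pair of kets that differ only in qubit 0: amplitudes (a, b) of (|…0…⟩, |…1…⟩) become ((a + b)/√2, (a − b)/√2). Kets absent from the input have amplitude 0.
(|00⟩, |10⟩): (a, b) = (-0.3552, -0.6284) → (-0.6955, 0.1932)
(|01⟩, |11⟩): (a, b) = (-0.5339i, -0.4404i) → (-0.6889i, -0.06611i)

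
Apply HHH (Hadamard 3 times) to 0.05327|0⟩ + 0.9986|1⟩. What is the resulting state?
0.7438|0⟩ - 0.6684|1⟩

H² = I, so H^3 = H: a single Hadamard. With (a, b) = (0.05327, 0.9986), H gives ((a + b)/√2, (a − b)/√2) = (0.7438, -0.6684).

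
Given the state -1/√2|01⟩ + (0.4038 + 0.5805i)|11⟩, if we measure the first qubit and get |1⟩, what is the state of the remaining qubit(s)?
(0.571 + 0.8209i)|1⟩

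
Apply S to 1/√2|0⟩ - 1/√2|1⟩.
1/√2|0⟩ - (1/√2)i|1⟩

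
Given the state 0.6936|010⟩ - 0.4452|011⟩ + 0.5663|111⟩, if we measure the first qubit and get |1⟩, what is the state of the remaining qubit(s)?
|11⟩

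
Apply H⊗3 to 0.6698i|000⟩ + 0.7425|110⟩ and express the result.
(0.2625 + 0.2368i)|000⟩ + (0.2625 + 0.2368i)|001⟩ + (-0.2625 + 0.2368i)|010⟩ + (-0.2625 + 0.2368i)|011⟩ + (-0.2625 + 0.2368i)|100⟩ + (-0.2625 + 0.2368i)|101⟩ + (0.2625 + 0.2368i)|110⟩ + (0.2625 + 0.2368i)|111⟩

H⊗3 gives amp(|y⟩) = (1/2√2) Σ_x (−1)^(x·y) amp(|x⟩), where x·y is the number of positions in which both x and y have a 1.
|000⟩: (0.6698i + 0.7425)/(2√2) = (0.2625 + 0.2368i)
|001⟩: (0.6698i + 0.7425)/(2√2) = (0.2625 + 0.2368i)
|010⟩: (0.6698i - 0.7425)/(2√2) = (-0.2625 + 0.2368i)
|011⟩: (0.6698i - 0.7425)/(2√2) = (-0.2625 + 0.2368i)
|100⟩: (0.6698i - 0.7425)/(2√2) = (-0.2625 + 0.2368i)
|101⟩: (0.6698i - 0.7425)/(2√2) = (-0.2625 + 0.2368i)
|110⟩: (0.6698i + 0.7425)/(2√2) = (0.2625 + 0.2368i)
|111⟩: (0.6698i + 0.7425)/(2√2) = (0.2625 + 0.2368i)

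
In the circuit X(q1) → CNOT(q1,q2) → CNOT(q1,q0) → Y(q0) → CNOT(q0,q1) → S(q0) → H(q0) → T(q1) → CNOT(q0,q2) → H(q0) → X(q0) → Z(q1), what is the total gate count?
12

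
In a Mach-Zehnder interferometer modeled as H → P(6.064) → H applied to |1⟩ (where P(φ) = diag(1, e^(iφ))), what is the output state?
(0.01196 + 0.1087i)|0⟩ + (0.988 - 0.1087i)|1⟩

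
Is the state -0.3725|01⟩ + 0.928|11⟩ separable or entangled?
Separable

Writing the state as a|00⟩ + b|01⟩ + c|10⟩ + d|11⟩, it is a product state iff ad − bc = 0.
Here (a, b, c, d) = (0, -0.3725, 0, 0.928): ad − bc = (0)(0.928) − (-0.3725)(0) = 0, so the state is separable.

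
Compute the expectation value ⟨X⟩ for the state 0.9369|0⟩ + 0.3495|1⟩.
0.6549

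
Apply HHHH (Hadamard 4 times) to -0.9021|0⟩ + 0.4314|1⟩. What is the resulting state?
-0.9021|0⟩ + 0.4314|1⟩

H² = I, so an even number of Hadamards cancels: H^4 = I and the state is unchanged.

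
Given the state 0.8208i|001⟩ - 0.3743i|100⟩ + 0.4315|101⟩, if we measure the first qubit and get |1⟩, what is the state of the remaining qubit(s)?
-0.6553i|00⟩ + 0.7554|01⟩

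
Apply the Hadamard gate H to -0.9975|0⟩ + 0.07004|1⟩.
-0.6558|0⟩ - 0.7549|1⟩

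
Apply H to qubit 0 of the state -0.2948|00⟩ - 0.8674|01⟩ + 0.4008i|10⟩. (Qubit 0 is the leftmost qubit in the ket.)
(-0.2085 + 0.2834i)|00⟩ - 0.6133|01⟩ + (-0.2085 - 0.2834i)|10⟩ - 0.6133|11⟩

H on qubit 0 mixes each pair of kets that differ only in qubit 0: amplitudes (a, b) of (|…0…⟩, |…1…⟩) become ((a + b)/√2, (a − b)/√2). Kets absent from the input have amplitude 0.
(|00⟩, |10⟩): (a, b) = (-0.2948, 0.4008i) → ((-0.2085 + 0.2834i), (-0.2085 - 0.2834i))
(|01⟩, |11⟩): (a, b) = (-0.8674, 0) → (-0.6133, -0.6133)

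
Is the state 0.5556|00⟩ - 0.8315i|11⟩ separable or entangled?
Entangled

Writing the state as a|00⟩ + b|01⟩ + c|10⟩ + d|11⟩, it is a product state iff ad − bc = 0.
Here (a, b, c, d) = (0.5556, 0, 0, -0.8315i): ad − bc = (0.5556)(-0.8315i) − (0)(0) = -0.462i ≠ 0, so the state is entangled.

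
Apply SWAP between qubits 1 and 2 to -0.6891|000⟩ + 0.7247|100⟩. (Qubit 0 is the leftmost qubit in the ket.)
-0.6891|000⟩ + 0.7247|100⟩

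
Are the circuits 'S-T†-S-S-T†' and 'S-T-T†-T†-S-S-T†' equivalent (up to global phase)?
Yes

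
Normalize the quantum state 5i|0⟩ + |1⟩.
0.9806i|0⟩ + 0.1961|1⟩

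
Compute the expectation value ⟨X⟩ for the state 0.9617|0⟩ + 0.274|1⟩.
0.527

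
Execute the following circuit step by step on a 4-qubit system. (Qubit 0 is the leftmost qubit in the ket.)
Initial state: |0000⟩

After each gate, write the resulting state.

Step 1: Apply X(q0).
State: |1000⟩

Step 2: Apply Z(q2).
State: |1000⟩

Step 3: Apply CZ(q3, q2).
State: |1000⟩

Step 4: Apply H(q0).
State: 1/√2|0000⟩ - 1/√2|1000⟩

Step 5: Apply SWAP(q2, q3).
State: 1/√2|0000⟩ - 1/√2|1000⟩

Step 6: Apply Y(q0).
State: (1/√2)i|0000⟩ + (1/√2)i|1000⟩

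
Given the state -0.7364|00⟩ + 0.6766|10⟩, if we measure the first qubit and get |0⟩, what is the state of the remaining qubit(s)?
-|0⟩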